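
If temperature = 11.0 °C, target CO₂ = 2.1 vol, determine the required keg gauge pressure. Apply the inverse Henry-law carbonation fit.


psi = vols/(0.01821 + 0.09011·e^(−0.04·T)) − 14.695
psi = 2.1/(0.01821 + 0.09011·e^(−0.04·11.0)) − 14.695

12.8481 psi


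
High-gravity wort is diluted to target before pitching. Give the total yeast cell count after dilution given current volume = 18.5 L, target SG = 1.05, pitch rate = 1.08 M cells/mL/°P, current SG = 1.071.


V_w = V·((SG_c−1)/(SG_t−1)−1);  °P = 259 − 259/SG_t;  cells = rate·(V+V_w)·°P
V_w = 18.5·((1.071−1)/(1.05−1)−1) = 7.7700
V_final = 18.5 + 7.7700 = 26.2700
°P = 259 − 259/1.05 = 12.3333
cells = 1.08·26.2700·12.3333

349.9164 billion cells


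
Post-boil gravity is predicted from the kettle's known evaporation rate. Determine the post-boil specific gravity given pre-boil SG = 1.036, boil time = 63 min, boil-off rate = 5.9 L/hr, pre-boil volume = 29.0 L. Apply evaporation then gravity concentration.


V_post = V_pre − rate·(t/60);  SG_post = 1 + (SG_pre−1)·V_pre/V_post
V_post = 29.0 − 5.9·(63/60) = 22.8050
SG_post = 1 + (1.036 − 1)·29.0/22.8050

1.0458


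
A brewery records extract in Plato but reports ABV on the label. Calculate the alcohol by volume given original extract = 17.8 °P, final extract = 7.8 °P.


SG = 259/(259 − P);  ABV = (OG − FG)·131.25
OG = 259/(259 − 17.8) = 1.0738
FG = 259/(259 − 7.8) = 1.0311
ABV = (1.0738 − 1.0311)·131.25

5.6105 % ABV


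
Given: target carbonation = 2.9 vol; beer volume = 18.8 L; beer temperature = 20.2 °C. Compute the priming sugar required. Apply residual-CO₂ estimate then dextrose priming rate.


residual = 14.695·(0.01821 + 0.09011·e^(−0.04·T));  sugar = (target − residual)·4.0·V
residual = 14.695·(0.01821 + 0.09011·e^(−0.04·20.2)) = 0.8578
sugar = (2.9 − 0.8578)·4.0·18.8

153.5703 g


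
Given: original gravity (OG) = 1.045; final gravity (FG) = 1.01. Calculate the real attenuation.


AA = (OG−FG)/(OG−1)·100;  RA = AA·0.8192
AA = (1.045 − 1.01)/(1.045 − 1)·100 = 77.7778
RA = 77.7778·0.8192

63.7156 %


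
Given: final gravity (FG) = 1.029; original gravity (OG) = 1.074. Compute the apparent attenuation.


AA = (OG − FG)/(OG − 1) · 100
AA = (1.074 − 1.029)/(1.074 − 1) · 100

60.8108 %


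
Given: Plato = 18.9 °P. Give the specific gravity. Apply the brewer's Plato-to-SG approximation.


SG = 259/(259 − P)
SG = 259/(259 − 18.9)

1.0787


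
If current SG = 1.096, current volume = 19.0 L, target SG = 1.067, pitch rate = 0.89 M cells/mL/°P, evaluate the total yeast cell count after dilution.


V_w = V·((SG_c−1)/(SG_t−1)−1);  °P = 259 − 259/SG_t;  cells = rate·(V+V_w)·°P
V_w = 19.0·((1.096−1)/(1.067−1)−1) = 8.2239
V_final = 19.0 + 8.2239 = 27.2239
°P = 259 − 259/1.067 = 16.2634
cells = 0.89·27.2239·16.2634

394.0490 billion cells


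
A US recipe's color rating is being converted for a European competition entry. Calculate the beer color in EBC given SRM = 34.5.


EBC = SRM · 1.97
EBC = 34.5 · 1.97

67.9650 EBC


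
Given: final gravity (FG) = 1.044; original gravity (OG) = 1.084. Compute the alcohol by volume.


ABV = (OG − FG) · 131.25
ABV = (1.084 − 1.044) · 131.25

5.2500 % ABV


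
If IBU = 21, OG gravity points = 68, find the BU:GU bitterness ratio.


BU:GU = IBU / OG_points
BU:GU = 21 / 68

0.3088


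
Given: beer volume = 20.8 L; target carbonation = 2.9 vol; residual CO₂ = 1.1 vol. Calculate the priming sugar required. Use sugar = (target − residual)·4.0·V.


sugar = (2.9 − 1.1)·4.0·20.8

149.7600 g


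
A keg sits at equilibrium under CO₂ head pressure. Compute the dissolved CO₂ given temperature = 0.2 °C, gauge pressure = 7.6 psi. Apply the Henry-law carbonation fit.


vols = (P + 14.695)·(0.01821 + 0.09011·e^(−0.04·T))
vols = (7.6 + 14.695)·(0.01821 + 0.09011·e^(−0.04·0.2))

2.3990 volumes


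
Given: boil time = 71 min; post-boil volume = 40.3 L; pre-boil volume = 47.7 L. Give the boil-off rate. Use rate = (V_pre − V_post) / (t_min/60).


rate = (47.7 − 40.3) / (71/60)

6.2535 L/hr


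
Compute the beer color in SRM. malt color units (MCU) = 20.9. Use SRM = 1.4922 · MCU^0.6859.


SRM = 1.4922 · 20.9^0.6859

12.0037 SRM


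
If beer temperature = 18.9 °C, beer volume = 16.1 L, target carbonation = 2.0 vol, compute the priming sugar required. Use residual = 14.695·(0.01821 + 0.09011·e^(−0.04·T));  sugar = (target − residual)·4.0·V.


residual = 14.695·(0.01821 + 0.09011·e^(−0.04·18.9)) = 0.8893
sugar = (2.0 − 0.8893)·4.0·16.1

71.5261 g


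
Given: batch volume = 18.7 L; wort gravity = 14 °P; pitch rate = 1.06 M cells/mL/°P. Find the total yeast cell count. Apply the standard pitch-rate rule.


cells (billions) = rate · V_L · °P
cells = 1.06 · 18.7 · 14

277.5080 billion cells


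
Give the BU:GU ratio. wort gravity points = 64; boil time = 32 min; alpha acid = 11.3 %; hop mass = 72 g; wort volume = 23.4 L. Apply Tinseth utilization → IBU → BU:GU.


U = 1.65·0.000125^(GP/1000)·(1−e^(−0.04t))/4.15;  IBU = (α/100)·m·U·1000/V;  BU:GU = IBU/GP
U = 1.65·0.000125^(64/1000)·(1−e^(−0.04·32))/4.15 = 0.1615
IBU = (11.3/100)·72·0.1615·1000/23.4 = 56.1498
BU:GU = 56.1498/64

0.8773


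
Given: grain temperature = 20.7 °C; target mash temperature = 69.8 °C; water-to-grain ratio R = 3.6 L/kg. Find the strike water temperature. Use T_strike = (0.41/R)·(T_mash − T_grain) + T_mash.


T_strike = (0.41/3.6)·(69.8 − 20.7) + 69.8

75.3919 °C


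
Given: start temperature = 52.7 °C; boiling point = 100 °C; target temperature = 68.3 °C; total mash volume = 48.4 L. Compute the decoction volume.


V_dec = V_total·(T_target − T_start)/(T_boil − T_start)
V_dec = 48.4·(68.3 − 52.7)/(100 − 52.7)

15.9628 L


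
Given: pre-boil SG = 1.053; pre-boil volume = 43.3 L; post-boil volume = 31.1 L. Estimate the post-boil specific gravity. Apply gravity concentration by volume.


SG_post = 1 + (SG_pre − 1)·V_pre/V_post
pts_pre = (1.053 − 1)·1000 = 53.0000
pts_post = 53.0000·43.3/31.1 = 73.7910
SG_post = 1 + 73.7910/1000

1.0738


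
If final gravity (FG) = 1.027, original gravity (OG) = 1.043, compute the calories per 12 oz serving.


ABW = (OG−FG)·131.25·0.79/FG;  °P = 259 − 259/SG (for OG→OE and FG→AE);  RE = 0.1808·OE + 0.8192·AE;  Cal = (6.9·ABW + 4·(RE−0.1))·FG·3.55
ABW = (1.043 − 1.027)·131.25·0.79/1.027 = 1.6154
OE = 259 − 259/1.043 = 10.6779 °P
AE = 259 − 259/1.027 = 6.8092 °P
RE = 0.1808·10.6779 + 0.8192·6.8092 = 7.5086 °P
Cal = (6.9·1.6154 + 4·(7.5086−0.1))·1.027·3.55

148.6800 kcal


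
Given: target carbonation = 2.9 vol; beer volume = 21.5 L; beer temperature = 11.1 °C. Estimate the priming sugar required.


residual = 14.695·(0.01821 + 0.09011·e^(−0.04·T));  sugar = (target − residual)·4.0·V
residual = 14.695·(0.01821 + 0.09011·e^(−0.04·11.1)) = 1.1170
sugar = (2.9 − 1.1170)·4.0·21.5

153.3377 g


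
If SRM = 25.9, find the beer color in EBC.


EBC = SRM · 1.97
EBC = 25.9 · 1.97

51.0230 EBC


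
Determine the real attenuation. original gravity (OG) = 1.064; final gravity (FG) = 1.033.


AA = (OG−FG)/(OG−1)·100;  RA = AA·0.8192
AA = (1.064 − 1.033)/(1.064 − 1)·100 = 48.4375
RA = 48.4375·0.8192

39.6800 %


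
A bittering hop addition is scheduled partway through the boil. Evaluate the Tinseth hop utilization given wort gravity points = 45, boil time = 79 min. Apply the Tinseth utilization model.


U = 1.65·0.000125^(GP/1000) · (1 − e^(−0.04·t))/4.15
bigness = 1.65·0.000125^(45/1000) = 1.1011
boil_factor = (1 − e^(−0.04·79))/4.15 = 0.2307
U = 1.1011 · 0.2307

0.2541


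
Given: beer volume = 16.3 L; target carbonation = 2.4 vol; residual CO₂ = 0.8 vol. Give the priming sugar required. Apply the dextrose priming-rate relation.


sugar = (target − residual)·4.0·V
sugar = (2.4 − 0.8)·4.0·16.3

104.3200 g


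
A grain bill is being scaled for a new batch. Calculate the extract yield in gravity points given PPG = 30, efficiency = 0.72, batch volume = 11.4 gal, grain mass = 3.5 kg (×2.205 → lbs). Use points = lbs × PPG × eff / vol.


lbs = 3.5 × 2.205 = 7.7175
points = 7.7175 × 30 × 0.72 / 11.4

14.6226 points


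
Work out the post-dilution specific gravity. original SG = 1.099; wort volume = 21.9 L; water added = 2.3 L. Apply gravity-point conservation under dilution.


SG_new = 1 + (SG_old − 1)·V_old/(V_old + V_water)
pts = (1.099 − 1)·1000·21.9/(21.9 + 2.3) = 89.5909
SG_new = 1 + 89.5909/1000

1.0896


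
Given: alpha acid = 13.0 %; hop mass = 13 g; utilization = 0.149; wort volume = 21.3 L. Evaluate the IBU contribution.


IBU = (α/100)·mass·U·1000 / V
IBU = (13.0/100)·13·0.149·1000 / 21.3

11.8221 IBU


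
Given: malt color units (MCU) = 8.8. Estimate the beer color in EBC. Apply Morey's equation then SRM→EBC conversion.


SRM = 1.4922·MCU^0.6859;  EBC = SRM·1.97
SRM = 1.4922·8.8^0.6859 = 6.6320
EBC = 6.6320·1.97

13.0651 EBC


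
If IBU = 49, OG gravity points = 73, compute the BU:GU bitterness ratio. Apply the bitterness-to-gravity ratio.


BU:GU = IBU / OG_points
BU:GU = 49 / 73

0.6712


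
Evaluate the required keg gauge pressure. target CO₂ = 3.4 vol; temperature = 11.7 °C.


psi = vols/(0.01821 + 0.09011·e^(−0.04·T)) − 14.695
psi = 3.4/(0.01821 + 0.09011·e^(−0.04·11.7)) − 14.695

30.8559 psi


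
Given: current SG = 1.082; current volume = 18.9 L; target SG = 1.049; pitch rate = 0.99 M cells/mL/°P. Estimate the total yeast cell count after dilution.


V_w = V·((SG_c−1)/(SG_t−1)−1);  °P = 259 − 259/SG_t;  cells = rate·(V+V_w)·°P
V_w = 18.9·((1.082−1)/(1.049−1)−1) = 12.7286
V_final = 18.9 + 12.7286 = 31.6286
°P = 259 − 259/1.049 = 12.0982
cells = 0.99·31.6286·12.0982

378.8219 billion cells


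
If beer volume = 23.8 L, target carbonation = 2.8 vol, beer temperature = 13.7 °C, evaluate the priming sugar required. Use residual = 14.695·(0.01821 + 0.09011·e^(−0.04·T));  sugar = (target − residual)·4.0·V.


residual = 14.695·(0.01821 + 0.09011·e^(−0.04·13.7)) = 1.0331
sugar = (2.8 − 1.0331)·4.0·23.8

168.2086 g


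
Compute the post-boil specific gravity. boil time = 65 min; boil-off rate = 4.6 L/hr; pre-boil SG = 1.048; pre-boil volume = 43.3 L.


V_post = V_pre − rate·(t/60);  SG_post = 1 + (SG_pre−1)·V_pre/V_post
V_post = 43.3 − 4.6·(65/60) = 38.3167
SG_post = 1 + (1.048 − 1)·43.3/38.3167

1.0542


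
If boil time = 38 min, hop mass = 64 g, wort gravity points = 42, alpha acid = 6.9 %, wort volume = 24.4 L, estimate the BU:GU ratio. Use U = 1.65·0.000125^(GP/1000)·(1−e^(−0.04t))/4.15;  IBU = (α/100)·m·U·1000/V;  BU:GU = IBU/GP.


U = 1.65·0.000125^(42/1000)·(1−e^(−0.04·38))/4.15 = 0.2130
IBU = (6.9/100)·64·0.2130·1000/24.4 = 38.5440
BU:GU = 38.5440/42

0.9177


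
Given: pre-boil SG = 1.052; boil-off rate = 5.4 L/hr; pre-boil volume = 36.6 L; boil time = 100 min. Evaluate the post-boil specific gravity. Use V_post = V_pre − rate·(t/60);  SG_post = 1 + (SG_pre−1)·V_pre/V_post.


V_post = 36.6 − 5.4·(100/60) = 27.6000
SG_post = 1 + (1.052 − 1)·36.6/27.6000

1.0690


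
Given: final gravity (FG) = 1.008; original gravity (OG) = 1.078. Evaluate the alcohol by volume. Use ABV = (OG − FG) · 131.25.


ABV = (1.078 − 1.008) · 131.25

9.1875 % ABV


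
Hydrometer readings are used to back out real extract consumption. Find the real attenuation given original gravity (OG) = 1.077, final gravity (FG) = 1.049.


AA = (OG−FG)/(OG−1)·100;  RA = AA·0.8192
AA = (1.077 − 1.049)/(1.077 − 1)·100 = 36.3636
RA = 36.3636·0.8192

29.7891 %


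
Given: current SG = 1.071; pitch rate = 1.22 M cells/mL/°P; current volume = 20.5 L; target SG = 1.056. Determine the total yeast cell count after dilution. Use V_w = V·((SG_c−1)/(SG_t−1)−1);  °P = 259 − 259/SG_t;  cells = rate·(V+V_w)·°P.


V_w = 20.5·((1.071−1)/(1.056−1)−1) = 5.4911
V_final = 20.5 + 5.4911 = 25.9911
°P = 259 − 259/1.056 = 13.7348
cells = 1.22·25.9911·13.7348

435.5198 billion cells


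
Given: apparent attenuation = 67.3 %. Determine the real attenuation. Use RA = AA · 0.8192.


RA = 67.3 · 0.8192

55.1322 %


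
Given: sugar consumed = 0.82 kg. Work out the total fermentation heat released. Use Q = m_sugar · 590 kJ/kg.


Q = 0.82 · 590

483.8000 kJ


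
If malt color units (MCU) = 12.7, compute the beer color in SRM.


SRM = 1.4922 · MCU^0.6859
SRM = 1.4922 · 12.7^0.6859

8.5295 SRM


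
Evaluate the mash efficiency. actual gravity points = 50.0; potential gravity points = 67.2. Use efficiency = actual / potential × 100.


efficiency = 50.0 / 67.2 × 100

74.4048 %


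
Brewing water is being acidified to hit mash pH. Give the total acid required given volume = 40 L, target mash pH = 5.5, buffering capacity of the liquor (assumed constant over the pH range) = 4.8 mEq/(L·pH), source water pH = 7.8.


acid = buffering capacity · (pH_source − pH_target) · V
acid = 4.8 · (7.8 − 5.5) · 40

441.6000 mEq


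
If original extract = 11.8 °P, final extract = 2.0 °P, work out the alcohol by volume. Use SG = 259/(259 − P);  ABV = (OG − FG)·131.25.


OG = 259/(259 − 11.8) = 1.0477
FG = 259/(259 − 2.0) = 1.0078
ABV = (1.0477 − 1.0078)·131.25

5.2438 % ABV


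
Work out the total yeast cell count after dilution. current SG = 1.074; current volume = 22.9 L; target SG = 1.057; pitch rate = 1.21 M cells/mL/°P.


V_w = V·((SG_c−1)/(SG_t−1)−1);  °P = 259 − 259/SG_t;  cells = rate·(V+V_w)·°P
V_w = 22.9·((1.074−1)/(1.057−1)−1) = 6.8298
V_final = 22.9 + 6.8298 = 29.7298
°P = 259 − 259/1.057 = 13.9669
cells = 1.21·29.7298·13.9669

502.4321 billion cells


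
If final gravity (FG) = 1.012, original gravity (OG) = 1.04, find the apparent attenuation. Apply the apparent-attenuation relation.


AA = (OG − FG)/(OG − 1) · 100
AA = (1.04 − 1.012)/(1.04 − 1) · 100

70.0000 %


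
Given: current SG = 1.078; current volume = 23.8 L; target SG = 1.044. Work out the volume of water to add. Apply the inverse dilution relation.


V_water = V·((SG_curr − 1)/(SG_target − 1) − 1)
V_water = 23.8·((1.078 − 1)/(1.044 − 1) − 1)

18.3909 L


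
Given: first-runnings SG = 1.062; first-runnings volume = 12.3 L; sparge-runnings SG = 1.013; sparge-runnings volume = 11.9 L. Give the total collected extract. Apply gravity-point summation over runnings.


total = Σ (SG_i − 1)·1000·V_i
first = (1.062 − 1)·1000·12.3 = 762.6000
sparge = (1.013 − 1)·1000·11.9 = 154.7000
total = 762.6000 + 154.7000

917.3000 gravity·L


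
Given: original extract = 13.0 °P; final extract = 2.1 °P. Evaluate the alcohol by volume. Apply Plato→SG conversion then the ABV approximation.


SG = 259/(259 − P);  ABV = (OG − FG)·131.25
OG = 259/(259 − 13.0) = 1.0528
FG = 259/(259 − 2.1) = 1.0082
ABV = (1.0528 − 1.0082)·131.25

5.8631 % ABV


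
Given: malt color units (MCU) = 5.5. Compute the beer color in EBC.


SRM = 1.4922·MCU^0.6859;  EBC = SRM·1.97
SRM = 1.4922·5.5^0.6859 = 4.8044
EBC = 4.8044·1.97

9.4647 EBC


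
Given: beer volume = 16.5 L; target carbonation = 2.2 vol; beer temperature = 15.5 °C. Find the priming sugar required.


residual = 14.695·(0.01821 + 0.09011·e^(−0.04·T));  sugar = (target − residual)·4.0·V
residual = 14.695·(0.01821 + 0.09011·e^(−0.04·15.5)) = 0.9799
sugar = (2.2 − 0.9799)·4.0·16.5

80.5250 g


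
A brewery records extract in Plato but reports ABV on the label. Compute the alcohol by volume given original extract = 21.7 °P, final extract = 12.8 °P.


SG = 259/(259 − P);  ABV = (OG − FG)·131.25
OG = 259/(259 − 21.7) = 1.0914
FG = 259/(259 − 12.8) = 1.0520
ABV = (1.0914 − 1.0520)·131.25

5.1785 % ABV


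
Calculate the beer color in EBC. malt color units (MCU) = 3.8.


SRM = 1.4922·MCU^0.6859;  EBC = SRM·1.97
SRM = 1.4922·3.8^0.6859 = 3.7282
EBC = 3.7282·1.97

7.3446 EBC


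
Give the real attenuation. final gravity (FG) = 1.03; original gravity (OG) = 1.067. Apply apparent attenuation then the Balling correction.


AA = (OG−FG)/(OG−1)·100;  RA = AA·0.8192
AA = (1.067 − 1.03)/(1.067 − 1)·100 = 55.2239
RA = 55.2239·0.8192

45.2394 %


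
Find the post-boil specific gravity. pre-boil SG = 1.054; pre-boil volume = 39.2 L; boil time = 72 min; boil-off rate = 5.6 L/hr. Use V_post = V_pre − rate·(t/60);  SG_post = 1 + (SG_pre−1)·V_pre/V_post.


V_post = 39.2 − 5.6·(72/60) = 32.4800
SG_post = 1 + (1.054 − 1)·39.2/32.4800

1.0652


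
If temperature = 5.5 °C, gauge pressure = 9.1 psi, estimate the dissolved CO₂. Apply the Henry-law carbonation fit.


vols = (P + 14.695)·(0.01821 + 0.09011·e^(−0.04·T))
vols = (9.1 + 14.695)·(0.01821 + 0.09011·e^(−0.04·5.5))

2.1540 volumes


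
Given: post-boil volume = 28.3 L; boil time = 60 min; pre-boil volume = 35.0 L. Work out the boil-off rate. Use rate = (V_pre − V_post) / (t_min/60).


rate = (35.0 − 28.3) / (60/60)

6.7000 L/hr


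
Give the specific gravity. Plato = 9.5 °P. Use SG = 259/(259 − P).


SG = 259/(259 − 9.5)

1.0381


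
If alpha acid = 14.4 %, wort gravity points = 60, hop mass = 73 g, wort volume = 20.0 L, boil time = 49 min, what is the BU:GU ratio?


U = 1.65·0.000125^(GP/1000)·(1−e^(−0.04t))/4.15;  IBU = (α/100)·m·U·1000/V;  BU:GU = IBU/GP
U = 1.65·0.000125^(60/1000)·(1−e^(−0.04·49))/4.15 = 0.1992
IBU = (14.4/100)·73·0.1992·1000/20.0 = 104.7058
BU:GU = 104.7058/60

1.7451


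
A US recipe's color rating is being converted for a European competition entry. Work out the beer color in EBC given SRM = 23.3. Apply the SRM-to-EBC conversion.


EBC = SRM · 1.97
EBC = 23.3 · 1.97

45.9010 EBC


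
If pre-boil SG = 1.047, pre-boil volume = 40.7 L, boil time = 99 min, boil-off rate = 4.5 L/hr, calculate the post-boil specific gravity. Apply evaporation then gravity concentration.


V_post = V_pre − rate·(t/60);  SG_post = 1 + (SG_pre−1)·V_pre/V_post
V_post = 40.7 − 4.5·(99/60) = 33.2750
SG_post = 1 + (1.047 − 1)·40.7/33.2750

1.0575


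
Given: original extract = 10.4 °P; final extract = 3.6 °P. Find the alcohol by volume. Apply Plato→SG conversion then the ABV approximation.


SG = 259/(259 − P);  ABV = (OG − FG)·131.25
OG = 259/(259 − 10.4) = 1.0418
FG = 259/(259 − 3.6) = 1.0141
ABV = (1.0418 − 1.0141)·131.25

3.6407 % ABV


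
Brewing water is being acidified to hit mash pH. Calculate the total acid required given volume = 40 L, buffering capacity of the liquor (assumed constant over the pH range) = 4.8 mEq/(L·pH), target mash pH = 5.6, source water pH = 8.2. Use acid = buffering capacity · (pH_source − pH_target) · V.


acid = 4.8 · (8.2 − 5.6) · 40

499.2000 mEq


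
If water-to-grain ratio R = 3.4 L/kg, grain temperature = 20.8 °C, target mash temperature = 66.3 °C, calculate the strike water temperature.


T_strike = (0.41/R)·(T_mash − T_grain) + T_mash
T_strike = (0.41/3.4)·(66.3 − 20.8) + 66.3

71.7868 °C


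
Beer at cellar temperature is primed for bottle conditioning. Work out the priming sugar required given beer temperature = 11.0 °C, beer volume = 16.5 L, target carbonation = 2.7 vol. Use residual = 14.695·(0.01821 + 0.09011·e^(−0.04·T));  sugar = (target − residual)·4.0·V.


residual = 14.695·(0.01821 + 0.09011·e^(−0.04·11.0)) = 1.1204
sugar = (2.7 − 1.1204)·4.0·16.5

104.2531 g


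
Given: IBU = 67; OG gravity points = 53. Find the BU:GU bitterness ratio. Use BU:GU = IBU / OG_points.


BU:GU = 67 / 53

1.2642


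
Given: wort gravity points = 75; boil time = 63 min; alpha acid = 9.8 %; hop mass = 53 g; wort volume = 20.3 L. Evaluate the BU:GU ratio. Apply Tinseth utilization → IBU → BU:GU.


U = 1.65·0.000125^(GP/1000)·(1−e^(−0.04t))/4.15;  IBU = (α/100)·m·U·1000/V;  BU:GU = IBU/GP
U = 1.65·0.000125^(75/1000)·(1−e^(−0.04·63))/4.15 = 0.1863
IBU = (9.8/100)·53·0.1863·1000/20.3 = 47.6739
BU:GU = 47.6739/75

0.6357


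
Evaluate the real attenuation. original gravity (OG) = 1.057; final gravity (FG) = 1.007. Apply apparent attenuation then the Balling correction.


AA = (OG−FG)/(OG−1)·100;  RA = AA·0.8192
AA = (1.057 − 1.007)/(1.057 − 1)·100 = 87.7193
RA = 87.7193·0.8192

71.8596 %


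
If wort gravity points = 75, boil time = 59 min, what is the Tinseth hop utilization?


U = 1.65·0.000125^(GP/1000) · (1 − e^(−0.04·t))/4.15
bigness = 1.65·0.000125^(75/1000) = 0.8409
boil_factor = (1 − e^(−0.04·59))/4.15 = 0.2182
U = 0.8409 · 0.2182

0.1835


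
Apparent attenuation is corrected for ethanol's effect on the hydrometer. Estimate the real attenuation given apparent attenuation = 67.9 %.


RA = AA · 0.8192
RA = 67.9 · 0.8192

55.6237 %


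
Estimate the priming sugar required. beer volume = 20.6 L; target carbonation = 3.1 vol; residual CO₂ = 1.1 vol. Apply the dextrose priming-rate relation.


sugar = (target − residual)·4.0·V
sugar = (3.1 − 1.1)·4.0·20.6

164.8000 g


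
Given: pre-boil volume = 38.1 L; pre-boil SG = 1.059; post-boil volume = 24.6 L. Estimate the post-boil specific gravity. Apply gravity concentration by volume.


SG_post = 1 + (SG_pre − 1)·V_pre/V_post
pts_pre = (1.059 − 1)·1000 = 59.0000
pts_post = 59.0000·38.1/24.6 = 91.3780
SG_post = 1 + 91.3780/1000

1.0914


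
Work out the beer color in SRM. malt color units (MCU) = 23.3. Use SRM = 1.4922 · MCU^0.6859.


SRM = 1.4922 · 23.3^0.6859

12.9329 SRM


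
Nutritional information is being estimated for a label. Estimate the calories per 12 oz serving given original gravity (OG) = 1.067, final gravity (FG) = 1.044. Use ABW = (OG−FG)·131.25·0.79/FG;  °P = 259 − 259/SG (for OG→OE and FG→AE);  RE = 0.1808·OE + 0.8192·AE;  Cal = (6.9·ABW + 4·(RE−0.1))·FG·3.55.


ABW = (1.067 − 1.044)·131.25·0.79/1.044 = 2.2843
OE = 259 − 259/1.067 = 16.2634 °P
AE = 259 − 259/1.044 = 10.9157 °P
RE = 0.1808·16.2634 + 0.8192·10.9157 = 11.8826 °P
Cal = (6.9·2.2843 + 4·(11.8826−0.1))·1.044·3.55

233.0901 kcal


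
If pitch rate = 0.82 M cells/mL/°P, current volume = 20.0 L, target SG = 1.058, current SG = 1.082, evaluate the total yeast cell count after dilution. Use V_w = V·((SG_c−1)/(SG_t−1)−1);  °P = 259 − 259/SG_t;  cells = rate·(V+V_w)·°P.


V_w = 20.0·((1.082−1)/(1.058−1)−1) = 8.2759
V_final = 20.0 + 8.2759 = 28.2759
°P = 259 − 259/1.058 = 14.1985
cells = 0.82·28.2759·14.1985

329.2091 billion cells


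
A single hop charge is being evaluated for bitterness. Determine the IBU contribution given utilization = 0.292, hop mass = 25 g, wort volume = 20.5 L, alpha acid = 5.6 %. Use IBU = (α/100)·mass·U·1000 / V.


IBU = (5.6/100)·25·0.292·1000 / 20.5

19.9415 IBU


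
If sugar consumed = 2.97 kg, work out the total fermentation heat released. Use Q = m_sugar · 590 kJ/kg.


Q = 2.97 · 590

1752.3000 kJ


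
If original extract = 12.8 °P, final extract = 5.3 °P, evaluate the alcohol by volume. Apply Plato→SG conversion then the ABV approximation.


SG = 259/(259 − P);  ABV = (OG − FG)·131.25
OG = 259/(259 − 12.8) = 1.0520
FG = 259/(259 − 5.3) = 1.0209
ABV = (1.0520 − 1.0209)·131.25

4.0818 % ABV


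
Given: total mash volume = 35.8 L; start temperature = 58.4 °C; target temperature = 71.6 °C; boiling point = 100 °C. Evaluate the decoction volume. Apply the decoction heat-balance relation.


V_dec = V_total·(T_target − T_start)/(T_boil − T_start)
V_dec = 35.8·(71.6 − 58.4)/(100 − 58.4)

11.3596 L


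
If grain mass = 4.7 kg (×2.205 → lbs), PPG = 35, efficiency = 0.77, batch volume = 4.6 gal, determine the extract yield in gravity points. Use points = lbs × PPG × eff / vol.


lbs = 4.7 × 2.205 = 10.3635
points = 10.3635 × 35 × 0.77 / 4.6

60.7166 points


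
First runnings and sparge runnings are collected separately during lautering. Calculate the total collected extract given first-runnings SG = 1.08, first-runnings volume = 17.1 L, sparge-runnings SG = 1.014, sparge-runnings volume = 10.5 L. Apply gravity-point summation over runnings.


total = Σ (SG_i − 1)·1000·V_i
first = (1.08 − 1)·1000·17.1 = 1368.0000
sparge = (1.014 − 1)·1000·10.5 = 147.0000
total = 1368.0000 + 147.0000

1515.0000 gravity·L


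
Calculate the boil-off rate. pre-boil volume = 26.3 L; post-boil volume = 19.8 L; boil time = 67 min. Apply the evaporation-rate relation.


rate = (V_pre − V_post) / (t_min/60)
rate = (26.3 − 19.8) / (67/60)

5.8209 L/hr


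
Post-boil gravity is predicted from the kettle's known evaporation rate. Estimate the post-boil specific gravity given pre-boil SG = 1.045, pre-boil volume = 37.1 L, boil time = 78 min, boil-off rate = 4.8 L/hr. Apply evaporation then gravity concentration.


V_post = V_pre − rate·(t/60);  SG_post = 1 + (SG_pre−1)·V_pre/V_post
V_post = 37.1 − 4.8·(78/60) = 30.8600
SG_post = 1 + (1.045 − 1)·37.1/30.8600

1.0541


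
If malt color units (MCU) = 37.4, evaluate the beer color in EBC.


SRM = 1.4922·MCU^0.6859;  EBC = SRM·1.97
SRM = 1.4922·37.4^0.6859 = 17.8920
EBC = 17.8920·1.97

35.2473 EBC


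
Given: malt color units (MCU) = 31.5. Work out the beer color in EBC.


SRM = 1.4922·MCU^0.6859;  EBC = SRM·1.97
SRM = 1.4922·31.5^0.6859 = 15.9044
EBC = 15.9044·1.97

31.3317 EBC


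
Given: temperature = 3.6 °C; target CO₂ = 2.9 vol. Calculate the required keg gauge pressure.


psi = vols/(0.01821 + 0.09011·e^(−0.04·T)) − 14.695
psi = 2.9/(0.01821 + 0.09011·e^(−0.04·3.6)) − 14.695

15.4395 psi


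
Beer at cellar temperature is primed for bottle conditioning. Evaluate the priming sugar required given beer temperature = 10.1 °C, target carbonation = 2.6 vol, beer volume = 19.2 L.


residual = 14.695·(0.01821 + 0.09011·e^(−0.04·T));  sugar = (target − residual)·4.0·V
residual = 14.695·(0.01821 + 0.09011·e^(−0.04·10.1)) = 1.1517
sugar = (2.6 − 1.1517)·4.0·19.2

111.2319 g


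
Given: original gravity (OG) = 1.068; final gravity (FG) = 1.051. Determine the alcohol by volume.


ABV = (OG − FG) · 131.25
ABV = (1.068 − 1.051) · 131.25

2.2313 % ABV


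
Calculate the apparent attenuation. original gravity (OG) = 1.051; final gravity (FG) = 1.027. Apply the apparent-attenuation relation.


AA = (OG − FG)/(OG − 1) · 100
AA = (1.051 − 1.027)/(1.051 − 1) · 100

47.0588 %


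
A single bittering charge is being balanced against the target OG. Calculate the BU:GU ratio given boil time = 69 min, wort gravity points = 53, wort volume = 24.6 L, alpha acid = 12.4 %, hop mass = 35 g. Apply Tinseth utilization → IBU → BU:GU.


U = 1.65·0.000125^(GP/1000)·(1−e^(−0.04t))/4.15;  IBU = (α/100)·m·U·1000/V;  BU:GU = IBU/GP
U = 1.65·0.000125^(53/1000)·(1−e^(−0.04·69))/4.15 = 0.2313
IBU = (12.4/100)·35·0.2313·1000/24.6 = 40.8067
BU:GU = 40.8067/53

0.7699


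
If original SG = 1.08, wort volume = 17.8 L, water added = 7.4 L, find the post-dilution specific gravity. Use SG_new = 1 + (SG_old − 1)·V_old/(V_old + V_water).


pts = (1.08 − 1)·1000·17.8/(17.8 + 7.4) = 56.5079
SG_new = 1 + 56.5079/1000

1.0565


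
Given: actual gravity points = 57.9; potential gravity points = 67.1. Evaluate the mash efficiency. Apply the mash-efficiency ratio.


efficiency = actual / potential × 100
efficiency = 57.9 / 67.1 × 100

86.2891 %


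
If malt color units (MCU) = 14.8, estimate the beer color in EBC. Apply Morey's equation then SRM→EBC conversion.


SRM = 1.4922·MCU^0.6859;  EBC = SRM·1.97
SRM = 1.4922·14.8^0.6859 = 9.4735
EBC = 9.4735·1.97

18.6628 EBC


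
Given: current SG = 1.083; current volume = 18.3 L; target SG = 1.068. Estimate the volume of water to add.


V_water = V·((SG_curr − 1)/(SG_target − 1) − 1)
V_water = 18.3·((1.083 − 1)/(1.068 − 1) − 1)

4.0368 L


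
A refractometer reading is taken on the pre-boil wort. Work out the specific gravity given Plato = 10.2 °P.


SG = 259/(259 − P)
SG = 259/(259 − 10.2)

1.0410


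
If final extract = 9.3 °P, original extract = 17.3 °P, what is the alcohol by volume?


SG = 259/(259 − P);  ABV = (OG − FG)·131.25
OG = 259/(259 − 17.3) = 1.0716
FG = 259/(259 − 9.3) = 1.0372
ABV = (1.0716 − 1.0372)·131.25

4.5060 % ABV


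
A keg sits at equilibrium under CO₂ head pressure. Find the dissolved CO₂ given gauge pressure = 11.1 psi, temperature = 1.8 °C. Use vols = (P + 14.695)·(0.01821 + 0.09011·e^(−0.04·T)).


vols = (11.1 + 14.695)·(0.01821 + 0.09011·e^(−0.04·1.8))

2.6326 volumes


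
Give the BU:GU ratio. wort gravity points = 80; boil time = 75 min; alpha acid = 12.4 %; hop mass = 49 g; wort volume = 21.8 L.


U = 1.65·0.000125^(GP/1000)·(1−e^(−0.04t))/4.15;  IBU = (α/100)·m·U·1000/V;  BU:GU = IBU/GP
U = 1.65·0.000125^(80/1000)·(1−e^(−0.04·75))/4.15 = 0.1841
IBU = (12.4/100)·49·0.1841·1000/21.8 = 51.3063
BU:GU = 51.3063/80

0.6413


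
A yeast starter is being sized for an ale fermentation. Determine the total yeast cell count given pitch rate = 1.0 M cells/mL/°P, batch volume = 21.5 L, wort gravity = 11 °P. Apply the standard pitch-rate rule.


cells (billions) = rate · V_L · °P
cells = 1.0 · 21.5 · 11

236.5000 billion cells


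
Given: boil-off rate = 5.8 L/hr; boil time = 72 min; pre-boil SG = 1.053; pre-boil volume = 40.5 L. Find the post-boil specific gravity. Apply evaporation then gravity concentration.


V_post = V_pre − rate·(t/60);  SG_post = 1 + (SG_pre−1)·V_pre/V_post
V_post = 40.5 − 5.8·(72/60) = 33.5400
SG_post = 1 + (1.053 − 1)·40.5/33.5400

1.0640


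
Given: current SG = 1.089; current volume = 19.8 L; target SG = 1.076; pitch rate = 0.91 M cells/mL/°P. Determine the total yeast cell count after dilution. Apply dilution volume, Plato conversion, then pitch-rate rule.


V_w = V·((SG_c−1)/(SG_t−1)−1);  °P = 259 − 259/SG_t;  cells = rate·(V+V_w)·°P
V_w = 19.8·((1.089−1)/(1.076−1)−1) = 3.3868
V_final = 19.8 + 3.3868 = 23.1868
°P = 259 − 259/1.076 = 18.2937
cells = 0.91·23.1868·18.2937

385.9971 billion cells


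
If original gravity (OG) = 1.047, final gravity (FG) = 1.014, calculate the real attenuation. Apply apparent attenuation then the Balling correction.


AA = (OG−FG)/(OG−1)·100;  RA = AA·0.8192
AA = (1.047 − 1.014)/(1.047 − 1)·100 = 70.2128
RA = 70.2128·0.8192

57.5183 %


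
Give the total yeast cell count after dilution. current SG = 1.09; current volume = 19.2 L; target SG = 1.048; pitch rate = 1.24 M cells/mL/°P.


V_w = V·((SG_c−1)/(SG_t−1)−1);  °P = 259 − 259/SG_t;  cells = rate·(V+V_w)·°P
V_w = 19.2·((1.09−1)/(1.048−1)−1) = 16.8000
V_final = 19.2 + 16.8000 = 36.0000
°P = 259 − 259/1.048 = 11.8626
cells = 1.24·36.0000·11.8626

529.5463 billion cells


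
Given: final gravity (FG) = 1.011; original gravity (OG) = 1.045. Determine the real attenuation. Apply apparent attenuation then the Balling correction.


AA = (OG−FG)/(OG−1)·100;  RA = AA·0.8192
AA = (1.045 − 1.011)/(1.045 − 1)·100 = 75.5556
RA = 75.5556·0.8192

61.8951 %


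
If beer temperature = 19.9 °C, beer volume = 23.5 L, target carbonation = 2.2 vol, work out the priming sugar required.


residual = 14.695·(0.01821 + 0.09011·e^(−0.04·T));  sugar = (target − residual)·4.0·V
residual = 14.695·(0.01821 + 0.09011·e^(−0.04·19.9)) = 0.8650
sugar = (2.2 − 0.8650)·4.0·23.5

125.4931 g


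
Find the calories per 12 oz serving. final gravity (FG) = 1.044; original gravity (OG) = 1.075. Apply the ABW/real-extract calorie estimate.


ABW = (OG−FG)·131.25·0.79/FG;  °P = 259 − 259/SG (for OG→OE and FG→AE);  RE = 0.1808·OE + 0.8192·AE;  Cal = (6.9·ABW + 4·(RE−0.1))·FG·3.55
ABW = (1.075 − 1.044)·131.25·0.79/1.044 = 3.0788
OE = 259 − 259/1.075 = 18.0698 °P
AE = 259 − 259/1.044 = 10.9157 °P
RE = 0.1808·18.0698 + 0.8192·10.9157 = 12.2092 °P
Cal = (6.9·3.0788 + 4·(12.2092−0.1))·1.044·3.55

258.2505 kcal


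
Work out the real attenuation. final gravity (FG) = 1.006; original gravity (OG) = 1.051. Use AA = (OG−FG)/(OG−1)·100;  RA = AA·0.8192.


AA = (1.051 − 1.006)/(1.051 − 1)·100 = 88.2353
RA = 88.2353·0.8192

72.2824 %


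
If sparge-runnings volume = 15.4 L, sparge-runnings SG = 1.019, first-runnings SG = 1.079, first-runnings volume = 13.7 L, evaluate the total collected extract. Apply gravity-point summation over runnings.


total = Σ (SG_i − 1)·1000·V_i
first = (1.079 − 1)·1000·13.7 = 1082.3000
sparge = (1.019 − 1)·1000·15.4 = 292.6000
total = 1082.3000 + 292.6000

1374.9000 gravity·L


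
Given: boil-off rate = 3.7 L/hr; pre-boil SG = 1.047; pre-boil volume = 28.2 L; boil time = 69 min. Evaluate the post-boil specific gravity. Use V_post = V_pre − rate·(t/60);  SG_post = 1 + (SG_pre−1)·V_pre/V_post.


V_post = 28.2 − 3.7·(69/60) = 23.9450
SG_post = 1 + (1.047 − 1)·28.2/23.9450

1.0554


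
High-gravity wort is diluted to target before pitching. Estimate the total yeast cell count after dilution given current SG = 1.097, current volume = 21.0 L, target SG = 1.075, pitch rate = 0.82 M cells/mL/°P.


V_w = V·((SG_c−1)/(SG_t−1)−1);  °P = 259 − 259/SG_t;  cells = rate·(V+V_w)·°P
V_w = 21.0·((1.097−1)/(1.075−1)−1) = 6.1600
V_final = 21.0 + 6.1600 = 27.1600
°P = 259 − 259/1.075 = 18.0698
cells = 0.82·27.1600·18.0698

402.4354 billion cells


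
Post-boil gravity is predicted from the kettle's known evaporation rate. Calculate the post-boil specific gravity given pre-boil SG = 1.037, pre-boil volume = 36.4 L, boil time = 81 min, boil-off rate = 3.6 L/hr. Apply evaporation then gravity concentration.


V_post = V_pre − rate·(t/60);  SG_post = 1 + (SG_pre−1)·V_pre/V_post
V_post = 36.4 − 3.6·(81/60) = 31.5400
SG_post = 1 + (1.037 − 1)·36.4/31.5400

1.0427


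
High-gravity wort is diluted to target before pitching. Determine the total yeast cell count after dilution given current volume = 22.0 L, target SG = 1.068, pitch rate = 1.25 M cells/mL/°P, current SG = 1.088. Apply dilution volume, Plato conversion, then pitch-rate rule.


V_w = V·((SG_c−1)/(SG_t−1)−1);  °P = 259 − 259/SG_t;  cells = rate·(V+V_w)·°P
V_w = 22.0·((1.088−1)/(1.068−1)−1) = 6.4706
V_final = 22.0 + 6.4706 = 28.4706
°P = 259 − 259/1.068 = 16.4906
cells = 1.25·28.4706·16.4906

586.8727 billion cells


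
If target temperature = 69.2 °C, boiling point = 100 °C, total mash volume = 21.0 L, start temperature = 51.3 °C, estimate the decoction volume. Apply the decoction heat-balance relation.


V_dec = V_total·(T_target − T_start)/(T_boil − T_start)
V_dec = 21.0·(69.2 − 51.3)/(100 − 51.3)

7.7187 L


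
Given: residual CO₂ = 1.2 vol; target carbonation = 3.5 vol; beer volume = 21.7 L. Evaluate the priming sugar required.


sugar = (target − residual)·4.0·V
sugar = (3.5 − 1.2)·4.0·21.7

199.6400 g


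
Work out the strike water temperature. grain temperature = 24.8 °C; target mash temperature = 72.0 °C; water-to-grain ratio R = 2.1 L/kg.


T_strike = (0.41/R)·(T_mash − T_grain) + T_mash
T_strike = (0.41/2.1)·(72.0 − 24.8) + 72.0

81.2152 °C


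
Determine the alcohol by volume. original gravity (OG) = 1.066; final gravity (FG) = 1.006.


ABV = (OG − FG) · 131.25
ABV = (1.066 − 1.006) · 131.25

7.8750 % ABV


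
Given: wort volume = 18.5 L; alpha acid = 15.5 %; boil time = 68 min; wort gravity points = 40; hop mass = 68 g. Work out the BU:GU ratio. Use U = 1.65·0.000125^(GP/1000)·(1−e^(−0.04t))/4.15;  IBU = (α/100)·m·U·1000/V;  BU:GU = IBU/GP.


U = 1.65·0.000125^(40/1000)·(1−e^(−0.04·68))/4.15 = 0.2592
IBU = (15.5/100)·68·0.2592·1000/18.5 = 147.7020
BU:GU = 147.7020/40

3.6925


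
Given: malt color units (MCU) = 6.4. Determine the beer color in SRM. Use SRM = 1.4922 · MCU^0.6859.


SRM = 1.4922 · 6.4^0.6859

5.3307 SRM


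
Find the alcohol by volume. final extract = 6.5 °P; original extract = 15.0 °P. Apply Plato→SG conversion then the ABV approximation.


SG = 259/(259 − P);  ABV = (OG − FG)·131.25
OG = 259/(259 − 15.0) = 1.0615
FG = 259/(259 − 6.5) = 1.0257
ABV = (1.0615 − 1.0257)·131.25

4.6899 % ABV


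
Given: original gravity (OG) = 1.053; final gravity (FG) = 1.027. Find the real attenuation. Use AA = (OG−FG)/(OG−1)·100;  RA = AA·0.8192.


AA = (1.053 − 1.027)/(1.053 − 1)·100 = 49.0566
RA = 49.0566·0.8192

40.1872 %


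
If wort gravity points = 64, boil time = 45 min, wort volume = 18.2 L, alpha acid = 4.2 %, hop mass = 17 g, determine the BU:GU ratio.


U = 1.65·0.000125^(GP/1000)·(1−e^(−0.04t))/4.15;  IBU = (α/100)·m·U·1000/V;  BU:GU = IBU/GP
U = 1.65·0.000125^(64/1000)·(1−e^(−0.04·45))/4.15 = 0.1867
IBU = (4.2/100)·17·0.1867·1000/18.2 = 7.3248
BU:GU = 7.3248/64

0.1145


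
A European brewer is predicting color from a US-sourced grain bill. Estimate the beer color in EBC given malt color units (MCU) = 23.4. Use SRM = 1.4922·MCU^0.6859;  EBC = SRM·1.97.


SRM = 1.4922·23.4^0.6859 = 12.9710
EBC = 12.9710·1.97

25.5528 EBC


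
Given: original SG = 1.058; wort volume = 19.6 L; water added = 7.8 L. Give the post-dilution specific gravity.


SG_new = 1 + (SG_old − 1)·V_old/(V_old + V_water)
pts = (1.058 − 1)·1000·19.6/(19.6 + 7.8) = 41.4891
SG_new = 1 + 41.4891/1000

1.0415


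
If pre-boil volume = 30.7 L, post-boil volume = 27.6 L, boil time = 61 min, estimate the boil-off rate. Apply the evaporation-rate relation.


rate = (V_pre − V_post) / (t_min/60)
rate = (30.7 − 27.6) / (61/60)

3.0492 L/hr


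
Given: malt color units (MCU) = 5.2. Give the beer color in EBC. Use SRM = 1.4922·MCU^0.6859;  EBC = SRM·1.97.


SRM = 1.4922·5.2^0.6859 = 4.6231
EBC = 4.6231·1.97

9.1075 EBC


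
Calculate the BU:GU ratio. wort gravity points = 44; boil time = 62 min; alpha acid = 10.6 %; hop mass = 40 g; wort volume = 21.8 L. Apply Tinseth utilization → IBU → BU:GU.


U = 1.65·0.000125^(GP/1000)·(1−e^(−0.04t))/4.15;  IBU = (α/100)·m·U·1000/V;  BU:GU = IBU/GP
U = 1.65·0.000125^(44/1000)·(1−e^(−0.04·62))/4.15 = 0.2453
IBU = (10.6/100)·40·0.2453·1000/21.8 = 47.7119
BU:GU = 47.7119/44

1.0844


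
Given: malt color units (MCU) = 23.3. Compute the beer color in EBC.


SRM = 1.4922·MCU^0.6859;  EBC = SRM·1.97
SRM = 1.4922·23.3^0.6859 = 12.9329
EBC = 12.9329·1.97

25.4778 EBC


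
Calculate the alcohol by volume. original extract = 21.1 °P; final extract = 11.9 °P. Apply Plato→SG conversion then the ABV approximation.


SG = 259/(259 − P);  ABV = (OG − FG)·131.25
OG = 259/(259 − 21.1) = 1.0887
FG = 259/(259 − 11.9) = 1.0482
ABV = (1.0887 − 1.0482)·131.25

5.3201 % ABV


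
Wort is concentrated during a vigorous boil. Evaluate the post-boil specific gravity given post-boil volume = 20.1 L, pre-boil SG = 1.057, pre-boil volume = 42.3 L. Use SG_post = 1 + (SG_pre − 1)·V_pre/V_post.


pts_pre = (1.057 − 1)·1000 = 57.0000
pts_post = 57.0000·42.3/20.1 = 119.9552
SG_post = 1 + 119.9552/1000

1.1200


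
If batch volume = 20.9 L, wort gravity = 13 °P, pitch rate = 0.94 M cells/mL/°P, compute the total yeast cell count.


cells (billions) = rate · V_L · °P
cells = 0.94 · 20.9 · 13

255.3980 billion cells
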